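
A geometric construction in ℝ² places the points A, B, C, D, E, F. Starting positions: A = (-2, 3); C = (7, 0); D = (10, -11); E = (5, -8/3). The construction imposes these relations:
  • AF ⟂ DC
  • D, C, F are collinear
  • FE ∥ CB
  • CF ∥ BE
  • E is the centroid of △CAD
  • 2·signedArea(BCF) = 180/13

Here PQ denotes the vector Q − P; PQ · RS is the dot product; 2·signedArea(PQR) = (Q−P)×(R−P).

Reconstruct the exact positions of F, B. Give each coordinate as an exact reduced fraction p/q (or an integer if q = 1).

1. F_x = 73/13  [D, C, F are collinear ∩ AF ⟂ DC]
2. F_y = 66/13  [D, C, F are collinear ∩ AF ⟂ DC]
   → F = (73/13, 66/13)
3. B_x = 83/13  [CF ∥ BE ∩ FE ∥ CB]
4. B_y = -302/39  [CF ∥ BE ∩ FE ∥ CB]
   → B = (83/13, -302/39)

B = (83/13, -302/39)
F = (73/13, 66/13)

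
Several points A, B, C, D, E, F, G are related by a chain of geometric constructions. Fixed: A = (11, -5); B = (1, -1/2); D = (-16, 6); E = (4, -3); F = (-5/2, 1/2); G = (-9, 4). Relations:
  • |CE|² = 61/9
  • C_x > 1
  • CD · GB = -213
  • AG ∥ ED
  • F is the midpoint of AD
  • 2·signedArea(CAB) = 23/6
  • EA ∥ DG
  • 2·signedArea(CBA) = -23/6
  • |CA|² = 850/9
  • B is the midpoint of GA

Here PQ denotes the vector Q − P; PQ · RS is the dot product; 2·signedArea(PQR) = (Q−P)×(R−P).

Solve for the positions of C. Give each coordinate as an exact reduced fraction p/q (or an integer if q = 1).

1. C_x = 2  [CD · GB = -213 ∩ 2·signedArea(CBA) = -23/6]
2. C_y = -4/3  [CD · GB = -213 ∩ 2·signedArea(CBA) = -23/6]
   → C = (2, -4/3)

C = (2, -4/3)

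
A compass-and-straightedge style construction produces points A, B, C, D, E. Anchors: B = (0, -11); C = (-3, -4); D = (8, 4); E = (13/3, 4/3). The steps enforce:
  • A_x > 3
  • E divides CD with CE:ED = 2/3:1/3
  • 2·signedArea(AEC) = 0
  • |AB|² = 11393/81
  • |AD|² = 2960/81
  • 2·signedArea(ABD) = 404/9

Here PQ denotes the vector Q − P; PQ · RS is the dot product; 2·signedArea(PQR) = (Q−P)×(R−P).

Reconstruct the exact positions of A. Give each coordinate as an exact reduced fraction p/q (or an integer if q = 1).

1. A_x = 28/9  [2·signedArea(AEC) = 0 ∩ 2·signedArea(ABD) = 404/9]
2. A_y = 4/9  [2·signedArea(AEC) = 0 ∩ 2·signedArea(ABD) = 404/9]
   → A = (28/9, 4/9)

A = (28/9, 4/9)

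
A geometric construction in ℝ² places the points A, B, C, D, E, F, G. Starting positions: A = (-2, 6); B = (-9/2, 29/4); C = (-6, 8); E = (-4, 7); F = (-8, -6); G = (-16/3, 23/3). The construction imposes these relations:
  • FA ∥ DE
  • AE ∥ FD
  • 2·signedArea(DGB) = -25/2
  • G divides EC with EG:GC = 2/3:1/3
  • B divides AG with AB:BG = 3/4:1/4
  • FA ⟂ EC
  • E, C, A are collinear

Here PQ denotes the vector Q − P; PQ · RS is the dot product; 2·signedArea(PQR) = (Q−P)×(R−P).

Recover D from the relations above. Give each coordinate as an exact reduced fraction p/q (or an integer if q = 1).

1. D_x = -10  [FA ∥ DE ∩ AE ∥ FD]
2. D_y = -5  [FA ∥ DE ∩ AE ∥ FD]
   → D = (-10, -5)

D = (-10, -5)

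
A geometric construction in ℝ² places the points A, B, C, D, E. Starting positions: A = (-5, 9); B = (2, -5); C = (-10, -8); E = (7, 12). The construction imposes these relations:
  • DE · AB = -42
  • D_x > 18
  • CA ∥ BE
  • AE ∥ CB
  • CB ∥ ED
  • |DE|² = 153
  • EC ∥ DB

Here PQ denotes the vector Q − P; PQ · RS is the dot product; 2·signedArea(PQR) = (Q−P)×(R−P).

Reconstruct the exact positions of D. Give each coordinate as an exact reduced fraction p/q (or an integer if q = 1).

D = (19, 15)

1. D_x = 19  [EC ∥ DB ∩ CB ∥ ED]
2. D_y = 15  [EC ∥ DB ∩ CB ∥ ED]
   → D = (19, 15)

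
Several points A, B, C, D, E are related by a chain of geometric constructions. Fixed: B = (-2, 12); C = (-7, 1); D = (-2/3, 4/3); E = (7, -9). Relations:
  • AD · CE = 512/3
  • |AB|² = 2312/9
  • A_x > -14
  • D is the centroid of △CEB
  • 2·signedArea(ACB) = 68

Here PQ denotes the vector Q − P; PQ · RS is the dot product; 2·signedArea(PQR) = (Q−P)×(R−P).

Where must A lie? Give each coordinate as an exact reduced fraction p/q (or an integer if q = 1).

1. A_x = -40/3  [2·signedArea(ACB) = 68 ∩ AD · CE = 512/3]
2. A_y = 2/3  [2·signedArea(ACB) = 68 ∩ AD · CE = 512/3]
   → A = (-40/3, 2/3)

A = (-40/3, 2/3)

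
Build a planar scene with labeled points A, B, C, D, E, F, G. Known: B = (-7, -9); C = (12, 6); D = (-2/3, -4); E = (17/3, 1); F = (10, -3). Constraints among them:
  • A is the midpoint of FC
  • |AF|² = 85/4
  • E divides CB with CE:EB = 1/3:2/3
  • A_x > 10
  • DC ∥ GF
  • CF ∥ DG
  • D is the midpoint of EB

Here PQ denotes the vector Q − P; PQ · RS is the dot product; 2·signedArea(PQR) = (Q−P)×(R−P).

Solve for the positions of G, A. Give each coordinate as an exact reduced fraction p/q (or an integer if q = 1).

1. G_x = -8/3  [DC ∥ GF ∩ CF ∥ DG]
2. G_y = -13  [DC ∥ GF ∩ CF ∥ DG]
   → G = (-8/3, -13)
3. A_x = 11  [A is the midpoint of FC]
4. A_y = 3/2  [A is the midpoint of FC]
   → A = (11, 3/2)

A = (11, 3/2)
G = (-8/3, -13)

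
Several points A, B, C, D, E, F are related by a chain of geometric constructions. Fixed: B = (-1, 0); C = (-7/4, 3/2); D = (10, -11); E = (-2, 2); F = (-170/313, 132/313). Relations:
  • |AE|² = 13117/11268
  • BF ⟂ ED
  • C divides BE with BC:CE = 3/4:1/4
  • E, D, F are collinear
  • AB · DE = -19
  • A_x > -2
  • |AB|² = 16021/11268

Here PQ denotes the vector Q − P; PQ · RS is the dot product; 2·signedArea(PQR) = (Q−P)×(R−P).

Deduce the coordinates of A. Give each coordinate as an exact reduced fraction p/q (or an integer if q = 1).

A = (-2531/1878, 357/313)

1. A_x = -2531/1878  [line 12·x + -13·y + 31 = 0 ∩ |AB|² = 16021/11268]
2. A_y = 357/313  [line 12·x + -13·y + 31 = 0 ∩ |AB|² = 16021/11268]
   → A = (-2531/1878, 357/313)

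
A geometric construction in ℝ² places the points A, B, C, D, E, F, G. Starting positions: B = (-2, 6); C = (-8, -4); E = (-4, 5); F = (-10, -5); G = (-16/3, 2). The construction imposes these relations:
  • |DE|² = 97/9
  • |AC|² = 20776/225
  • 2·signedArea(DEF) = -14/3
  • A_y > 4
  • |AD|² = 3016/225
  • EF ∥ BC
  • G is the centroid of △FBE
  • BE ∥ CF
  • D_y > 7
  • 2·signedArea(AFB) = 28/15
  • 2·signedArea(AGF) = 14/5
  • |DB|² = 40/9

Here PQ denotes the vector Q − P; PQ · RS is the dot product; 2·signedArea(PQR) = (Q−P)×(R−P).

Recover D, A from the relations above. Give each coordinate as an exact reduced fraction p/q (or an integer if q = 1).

A = (-10/3, 22/5)
D = (-8/3, 8)

1. D_x = -8/3  [line 10·x + -6·y + 224/3 = 0 ∩ |DE|² = 97/9]
2. D_y = 8  [line 10·x + -6·y + 224/3 = 0 ∩ |DE|² = 97/9]
   → D = (-8/3, 8)
3. A_x = -10/3  [2·signedArea(AGF) = 14/5 ∩ 2·signedArea(AFB) = 28/15]
4. A_y = 22/5  [2·signedArea(AGF) = 14/5 ∩ 2·signedArea(AFB) = 28/15]
   → A = (-10/3, 22/5)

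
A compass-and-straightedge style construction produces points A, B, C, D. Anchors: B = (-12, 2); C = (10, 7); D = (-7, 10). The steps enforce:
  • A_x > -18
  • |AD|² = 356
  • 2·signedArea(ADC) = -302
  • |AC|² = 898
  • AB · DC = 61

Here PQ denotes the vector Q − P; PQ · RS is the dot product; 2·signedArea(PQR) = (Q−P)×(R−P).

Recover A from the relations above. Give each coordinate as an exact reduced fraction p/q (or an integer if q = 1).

1. A_x = -17  [2·signedArea(ADC) = -302 ∩ AB · DC = 61]
2. A_y = -6  [2·signedArea(ADC) = -302 ∩ AB · DC = 61]
   → A = (-17, -6)

A = (-17, -6)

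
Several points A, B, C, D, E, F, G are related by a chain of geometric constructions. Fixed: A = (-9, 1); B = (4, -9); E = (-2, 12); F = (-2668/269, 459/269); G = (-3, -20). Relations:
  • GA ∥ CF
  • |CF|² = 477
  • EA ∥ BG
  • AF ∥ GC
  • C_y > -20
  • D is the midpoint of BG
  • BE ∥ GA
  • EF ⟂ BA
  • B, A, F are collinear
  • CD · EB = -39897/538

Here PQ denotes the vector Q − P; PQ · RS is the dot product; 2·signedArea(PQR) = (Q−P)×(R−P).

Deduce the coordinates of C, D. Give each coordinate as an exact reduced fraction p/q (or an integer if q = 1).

C = (-1054/269, -5190/269)
D = (1/2, -29/2)

1. C_x = -1054/269  [GA ∥ CF ∩ AF ∥ GC]
2. C_y = -5190/269  [GA ∥ CF ∩ AF ∥ GC]
   → C = (-1054/269, -5190/269)
3. D_x = 1/2  [D is the midpoint of BG]
4. D_y = -29/2  [D is the midpoint of BG]
   → D = (1/2, -29/2)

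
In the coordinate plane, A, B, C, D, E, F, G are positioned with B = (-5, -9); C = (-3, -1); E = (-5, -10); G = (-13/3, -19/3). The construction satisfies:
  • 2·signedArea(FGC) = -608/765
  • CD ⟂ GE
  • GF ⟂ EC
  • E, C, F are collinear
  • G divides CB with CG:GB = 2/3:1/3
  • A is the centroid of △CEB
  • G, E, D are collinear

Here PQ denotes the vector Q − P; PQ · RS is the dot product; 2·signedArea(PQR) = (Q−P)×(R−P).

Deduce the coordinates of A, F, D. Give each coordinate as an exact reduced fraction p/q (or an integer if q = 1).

1. A_x = -13/3  [A is the centroid of △CEB]
2. A_y = -20/3  [A is the centroid of △CEB]
   → A = (-13/3, -20/3)
3. F_x = -1069/255  [E, C, F are collinear ∩ GF ⟂ EC]
4. F_y = -541/85  [E, C, F are collinear ∩ GF ⟂ EC]
   → F = (-1069/255, -541/85)
5. D_x = -419/125  [G, E, D are collinear ∩ CD ⟂ GE]
6. D_y = -117/125  [G, E, D are collinear ∩ CD ⟂ GE]
   → D = (-419/125, -117/125)

A = (-13/3, -20/3)
D = (-419/125, -117/125)
F = (-1069/255, -541/85)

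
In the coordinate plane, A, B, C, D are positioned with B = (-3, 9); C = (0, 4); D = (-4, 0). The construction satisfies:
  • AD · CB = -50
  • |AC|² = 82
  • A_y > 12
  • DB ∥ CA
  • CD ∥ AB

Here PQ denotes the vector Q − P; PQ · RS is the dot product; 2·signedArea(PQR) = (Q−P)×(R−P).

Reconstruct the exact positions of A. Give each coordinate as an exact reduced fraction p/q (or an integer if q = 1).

A = (1, 13)

1. A_x = 1  [CD ∥ AB ∩ DB ∥ CA]
2. A_y = 13  [CD ∥ AB ∩ DB ∥ CA]
   → A = (1, 13)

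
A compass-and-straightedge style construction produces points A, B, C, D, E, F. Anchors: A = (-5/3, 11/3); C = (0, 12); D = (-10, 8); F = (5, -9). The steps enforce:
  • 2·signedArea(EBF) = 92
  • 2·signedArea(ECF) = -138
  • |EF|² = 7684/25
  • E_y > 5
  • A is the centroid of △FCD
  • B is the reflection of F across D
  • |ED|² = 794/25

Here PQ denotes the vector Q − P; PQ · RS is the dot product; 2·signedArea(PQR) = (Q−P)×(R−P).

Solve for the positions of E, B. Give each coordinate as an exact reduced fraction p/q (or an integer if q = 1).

B = (-25, 25)
E = (-5, 27/5)

1. E_x = -5  [line 21·x + 5·y + 78 = 0 ∩ |EF|² = 7684/25]
2. E_y = 27/5  [line 21·x + 5·y + 78 = 0 ∩ |EF|² = 7684/25]
   → E = (-5, 27/5)
3. B_x = -25  [2·signedArea(EBF) = 92 ∩ B is the reflection of F across D]
4. B_y = 25  [2·signedArea(EBF) = 92 ∩ B is the reflection of F across D]
   → B = (-25, 25)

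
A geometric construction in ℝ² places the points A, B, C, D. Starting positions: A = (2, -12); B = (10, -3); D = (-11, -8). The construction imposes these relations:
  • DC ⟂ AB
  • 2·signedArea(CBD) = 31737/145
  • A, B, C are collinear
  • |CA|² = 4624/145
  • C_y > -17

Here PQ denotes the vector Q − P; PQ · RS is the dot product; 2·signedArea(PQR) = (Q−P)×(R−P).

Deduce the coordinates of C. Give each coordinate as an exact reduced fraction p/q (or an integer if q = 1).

C = (-254/145, -2352/145)

1. C_x = -254/145  [A, B, C are collinear ∩ DC ⟂ AB]
2. C_y = -2352/145  [A, B, C are collinear ∩ DC ⟂ AB]
   → C = (-254/145, -2352/145)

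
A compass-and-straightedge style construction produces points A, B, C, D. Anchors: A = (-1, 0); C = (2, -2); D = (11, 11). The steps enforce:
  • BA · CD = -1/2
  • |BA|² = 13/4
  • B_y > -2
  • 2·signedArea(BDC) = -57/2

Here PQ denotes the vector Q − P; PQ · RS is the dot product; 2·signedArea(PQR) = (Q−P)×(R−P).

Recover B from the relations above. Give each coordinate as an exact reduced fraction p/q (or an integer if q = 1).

B = (1/2, -1)

1. B_x = 1/2  [BA · CD = -1/2 ∩ 2·signedArea(BDC) = -57/2]
2. B_y = -1  [BA · CD = -1/2 ∩ 2·signedArea(BDC) = -57/2]
   → B = (1/2, -1)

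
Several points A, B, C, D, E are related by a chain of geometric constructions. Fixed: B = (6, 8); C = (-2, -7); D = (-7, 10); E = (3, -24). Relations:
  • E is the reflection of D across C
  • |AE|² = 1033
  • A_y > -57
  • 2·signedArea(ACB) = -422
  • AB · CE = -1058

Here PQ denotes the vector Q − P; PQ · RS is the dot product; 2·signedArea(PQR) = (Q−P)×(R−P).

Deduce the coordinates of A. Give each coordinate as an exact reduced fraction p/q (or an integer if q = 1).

A = (0, -56)

1. A_x = 0  [2·signedArea(ACB) = -422 ∩ AB · CE = -1058]
2. A_y = -56  [2·signedArea(ACB) = -422 ∩ AB · CE = -1058]
   → A = (0, -56)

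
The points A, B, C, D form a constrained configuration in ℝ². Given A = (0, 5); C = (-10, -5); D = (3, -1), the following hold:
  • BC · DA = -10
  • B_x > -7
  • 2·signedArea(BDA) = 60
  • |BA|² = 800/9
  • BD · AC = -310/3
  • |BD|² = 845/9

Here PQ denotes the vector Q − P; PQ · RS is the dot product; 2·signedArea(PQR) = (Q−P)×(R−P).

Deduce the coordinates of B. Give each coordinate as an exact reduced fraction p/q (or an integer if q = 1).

1. B_x = -20/3  [BD · AC = -310/3 ∩ BC · DA = -10]
2. B_y = -5/3  [BD · AC = -310/3 ∩ BC · DA = -10]
   → B = (-20/3, -5/3)

B = (-20/3, -5/3)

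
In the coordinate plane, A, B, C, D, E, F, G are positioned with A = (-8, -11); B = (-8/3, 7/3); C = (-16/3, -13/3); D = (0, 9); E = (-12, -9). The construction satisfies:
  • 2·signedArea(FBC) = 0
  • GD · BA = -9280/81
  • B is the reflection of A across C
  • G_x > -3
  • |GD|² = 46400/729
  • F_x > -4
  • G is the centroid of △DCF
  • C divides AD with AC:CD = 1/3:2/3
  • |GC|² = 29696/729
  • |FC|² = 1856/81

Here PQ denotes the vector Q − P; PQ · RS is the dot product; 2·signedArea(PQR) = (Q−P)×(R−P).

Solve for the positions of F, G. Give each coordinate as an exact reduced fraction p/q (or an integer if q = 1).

F = (-32/9, 1/9)
G = (-80/27, 43/27)

1. F_x = -32/9  [line 20/3·x + -8/3·y + 24 = 0 ∩ |FC|² = 1856/81]
2. F_y = 1/9  [line 20/3·x + -8/3·y + 24 = 0 ∩ |FC|² = 1856/81]
   → F = (-32/9, 1/9)
3. G_x = -80/27  [G is the centroid of △DCF]
4. G_y = 43/27  [G is the centroid of △DCF]
   → G = (-80/27, 43/27)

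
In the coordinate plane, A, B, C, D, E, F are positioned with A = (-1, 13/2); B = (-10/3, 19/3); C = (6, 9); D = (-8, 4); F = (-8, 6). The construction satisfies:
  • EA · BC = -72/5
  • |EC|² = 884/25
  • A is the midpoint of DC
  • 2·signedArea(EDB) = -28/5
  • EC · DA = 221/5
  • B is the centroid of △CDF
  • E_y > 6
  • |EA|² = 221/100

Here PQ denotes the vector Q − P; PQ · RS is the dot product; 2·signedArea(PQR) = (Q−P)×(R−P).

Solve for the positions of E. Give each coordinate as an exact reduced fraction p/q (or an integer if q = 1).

E = (2/5, 7)

1. E_x = 2/5  [2·signedArea(EDB) = -28/5 ∩ EC · DA = 221/5]
2. E_y = 7  [2·signedArea(EDB) = -28/5 ∩ EC · DA = 221/5]
   → E = (2/5, 7)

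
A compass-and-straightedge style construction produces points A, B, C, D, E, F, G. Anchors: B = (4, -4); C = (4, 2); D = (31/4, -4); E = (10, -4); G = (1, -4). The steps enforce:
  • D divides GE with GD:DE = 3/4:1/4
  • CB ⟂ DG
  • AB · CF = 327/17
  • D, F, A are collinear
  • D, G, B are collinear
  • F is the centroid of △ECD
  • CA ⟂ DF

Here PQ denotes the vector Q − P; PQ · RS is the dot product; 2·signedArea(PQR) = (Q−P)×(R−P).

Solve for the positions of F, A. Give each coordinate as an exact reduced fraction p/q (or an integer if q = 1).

A = (104/17, 43/17)
F = (29/4, -2)

1. F_x = 29/4  [F is the centroid of △ECD]
2. F_y = -2  [F is the centroid of △ECD]
   → F = (29/4, -2)
3. A_x = 104/17  [D, F, A are collinear ∩ CA ⟂ DF]
4. A_y = 43/17  [D, F, A are collinear ∩ CA ⟂ DF]
   → A = (104/17, 43/17)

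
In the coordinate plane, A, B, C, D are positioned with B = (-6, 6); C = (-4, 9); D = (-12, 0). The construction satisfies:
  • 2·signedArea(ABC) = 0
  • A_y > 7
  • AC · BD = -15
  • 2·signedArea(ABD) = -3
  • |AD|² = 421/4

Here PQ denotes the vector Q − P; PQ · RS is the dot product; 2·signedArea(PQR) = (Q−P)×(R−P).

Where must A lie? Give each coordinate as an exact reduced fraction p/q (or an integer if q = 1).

A = (-5, 15/2)

1. A_x = -5  [2·signedArea(ABC) = 0 ∩ AC · BD = -15]
2. A_y = 15/2  [2·signedArea(ABC) = 0 ∩ AC · BD = -15]
   → A = (-5, 15/2)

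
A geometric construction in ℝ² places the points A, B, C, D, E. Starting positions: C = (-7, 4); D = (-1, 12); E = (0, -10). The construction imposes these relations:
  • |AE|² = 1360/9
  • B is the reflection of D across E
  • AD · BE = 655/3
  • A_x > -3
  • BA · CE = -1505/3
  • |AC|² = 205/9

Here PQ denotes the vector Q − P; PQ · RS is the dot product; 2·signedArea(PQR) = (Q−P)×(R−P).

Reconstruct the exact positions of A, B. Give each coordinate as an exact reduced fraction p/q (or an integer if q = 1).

1. B_x = 1  [B is the reflection of D across E]
2. B_y = -32  [B is the reflection of D across E]
   → B = (1, -32)
3. A_x = -8/3  [AD · BE = 655/3 ∩ BA · CE = -1505/3]
4. A_y = 2  [AD · BE = 655/3 ∩ BA · CE = -1505/3]
   → A = (-8/3, 2)

A = (-8/3, 2)
B = (1, -32)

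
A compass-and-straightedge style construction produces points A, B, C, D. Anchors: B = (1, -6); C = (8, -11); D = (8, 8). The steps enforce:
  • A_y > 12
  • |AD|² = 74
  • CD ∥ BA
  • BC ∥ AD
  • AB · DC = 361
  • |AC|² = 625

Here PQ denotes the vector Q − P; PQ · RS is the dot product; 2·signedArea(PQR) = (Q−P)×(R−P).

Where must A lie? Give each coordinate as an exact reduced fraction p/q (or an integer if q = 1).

A = (1, 13)

1. A_x = 1  [BC ∥ AD ∩ CD ∥ BA]
2. A_y = 13  [BC ∥ AD ∩ CD ∥ BA]
   → A = (1, 13)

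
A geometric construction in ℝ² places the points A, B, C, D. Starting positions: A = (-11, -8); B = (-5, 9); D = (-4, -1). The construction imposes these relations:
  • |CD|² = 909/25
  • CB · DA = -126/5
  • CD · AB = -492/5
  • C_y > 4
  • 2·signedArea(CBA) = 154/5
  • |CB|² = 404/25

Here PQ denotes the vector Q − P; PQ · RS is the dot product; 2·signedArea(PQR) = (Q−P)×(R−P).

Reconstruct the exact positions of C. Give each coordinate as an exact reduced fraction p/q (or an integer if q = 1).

1. C_x = -23/5  [CB · DA = -126/5 ∩ 2·signedArea(CBA) = 154/5]
2. C_y = 5  [CB · DA = -126/5 ∩ 2·signedArea(CBA) = 154/5]
   → C = (-23/5, 5)

C = (-23/5, 5)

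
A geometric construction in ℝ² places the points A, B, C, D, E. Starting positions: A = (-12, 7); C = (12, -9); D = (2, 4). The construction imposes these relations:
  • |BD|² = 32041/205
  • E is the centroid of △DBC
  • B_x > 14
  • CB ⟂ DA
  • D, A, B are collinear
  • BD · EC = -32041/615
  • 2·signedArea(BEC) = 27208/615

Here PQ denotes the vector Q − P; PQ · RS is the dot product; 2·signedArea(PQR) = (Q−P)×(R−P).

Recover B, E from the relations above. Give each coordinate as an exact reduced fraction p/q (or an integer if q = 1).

1. B_x = 2916/205  [D, A, B are collinear ∩ CB ⟂ DA]
2. B_y = 283/205  [D, A, B are collinear ∩ CB ⟂ DA]
   → B = (2916/205, 283/205)
3. E_x = 5786/615  [E is the centroid of △DBC]
4. E_y = -742/615  [E is the centroid of △DBC]
   → E = (5786/615, -742/615)

B = (2916/205, 283/205)
E = (5786/615, -742/615)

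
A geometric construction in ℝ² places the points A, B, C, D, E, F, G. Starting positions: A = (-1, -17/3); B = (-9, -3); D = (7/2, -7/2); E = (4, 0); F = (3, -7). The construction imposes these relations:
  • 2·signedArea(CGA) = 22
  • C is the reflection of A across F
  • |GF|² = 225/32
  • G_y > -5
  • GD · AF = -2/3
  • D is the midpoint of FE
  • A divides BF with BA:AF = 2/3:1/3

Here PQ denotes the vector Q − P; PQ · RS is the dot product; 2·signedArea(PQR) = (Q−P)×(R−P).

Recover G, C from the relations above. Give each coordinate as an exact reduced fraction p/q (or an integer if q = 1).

C = (7, -25/3)
G = (27/8, -35/8)

1. G_x = 27/8  [line -4·x + 4/3·y + 58/3 = 0 ∩ |GF|² = 225/32]
2. G_y = -35/8  [line -4·x + 4/3·y + 58/3 = 0 ∩ |GF|² = 225/32]
   → G = (27/8, -35/8)
3. C_x = 7  [C is the reflection of A across F]
4. C_y = -25/3  [C is the reflection of A across F]
   → C = (7, -25/3)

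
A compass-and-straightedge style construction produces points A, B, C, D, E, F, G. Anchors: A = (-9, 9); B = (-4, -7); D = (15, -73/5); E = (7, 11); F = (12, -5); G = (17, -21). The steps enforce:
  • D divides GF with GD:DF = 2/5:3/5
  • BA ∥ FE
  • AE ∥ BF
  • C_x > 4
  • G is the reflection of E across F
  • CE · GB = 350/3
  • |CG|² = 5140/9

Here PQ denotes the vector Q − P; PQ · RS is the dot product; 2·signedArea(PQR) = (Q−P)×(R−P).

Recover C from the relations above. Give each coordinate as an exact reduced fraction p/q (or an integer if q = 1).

C = (5, -1/3)

1. C_x = 5  [line 21·x + -14·y + -329/3 = 0 ∩ |CG|² = 5140/9]
2. C_y = -1/3  [line 21·x + -14·y + -329/3 = 0 ∩ |CG|² = 5140/9]
   → C = (5, -1/3)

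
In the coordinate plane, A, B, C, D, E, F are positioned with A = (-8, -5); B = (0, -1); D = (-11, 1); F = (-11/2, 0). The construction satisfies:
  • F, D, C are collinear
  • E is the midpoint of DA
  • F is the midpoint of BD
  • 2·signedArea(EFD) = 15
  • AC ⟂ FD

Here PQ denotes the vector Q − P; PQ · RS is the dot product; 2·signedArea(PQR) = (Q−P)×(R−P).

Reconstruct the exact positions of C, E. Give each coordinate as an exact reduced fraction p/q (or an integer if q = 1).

1. C_x = -176/25  [F, D, C are collinear ∩ AC ⟂ FD]
2. C_y = 7/25  [F, D, C are collinear ∩ AC ⟂ FD]
   → C = (-176/25, 7/25)
3. E_x = -19/2  [E is the midpoint of DA]
4. E_y = -2  [E is the midpoint of DA]
   → E = (-19/2, -2)

C = (-176/25, 7/25)
E = (-19/2, -2)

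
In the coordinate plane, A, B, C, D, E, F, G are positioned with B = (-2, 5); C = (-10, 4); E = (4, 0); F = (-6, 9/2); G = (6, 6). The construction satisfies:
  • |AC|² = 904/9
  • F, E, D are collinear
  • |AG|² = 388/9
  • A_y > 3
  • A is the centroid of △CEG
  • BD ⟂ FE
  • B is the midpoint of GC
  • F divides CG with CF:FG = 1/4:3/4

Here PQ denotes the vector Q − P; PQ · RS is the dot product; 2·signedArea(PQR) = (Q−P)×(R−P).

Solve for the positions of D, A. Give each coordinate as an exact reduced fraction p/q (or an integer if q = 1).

1. D_x = -1376/481  [F, E, D are collinear ∩ BD ⟂ FE]
2. D_y = 1485/481  [F, E, D are collinear ∩ BD ⟂ FE]
   → D = (-1376/481, 1485/481)
3. A_x = 0  [A is the centroid of △CEG]
4. A_y = 10/3  [A is the centroid of △CEG]
   → A = (0, 10/3)

A = (0, 10/3)
D = (-1376/481, 1485/481)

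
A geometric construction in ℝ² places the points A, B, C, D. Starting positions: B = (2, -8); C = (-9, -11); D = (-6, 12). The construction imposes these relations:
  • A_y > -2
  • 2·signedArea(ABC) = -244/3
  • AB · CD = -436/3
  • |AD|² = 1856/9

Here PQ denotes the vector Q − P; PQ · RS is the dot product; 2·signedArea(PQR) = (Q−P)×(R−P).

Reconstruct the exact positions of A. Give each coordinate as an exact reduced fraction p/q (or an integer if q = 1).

1. A_x = -2/3  [AB · CD = -436/3 ∩ 2·signedArea(ABC) = -244/3]
2. A_y = -4/3  [AB · CD = -436/3 ∩ 2·signedArea(ABC) = -244/3]
   → A = (-2/3, -4/3)

A = (-2/3, -4/3)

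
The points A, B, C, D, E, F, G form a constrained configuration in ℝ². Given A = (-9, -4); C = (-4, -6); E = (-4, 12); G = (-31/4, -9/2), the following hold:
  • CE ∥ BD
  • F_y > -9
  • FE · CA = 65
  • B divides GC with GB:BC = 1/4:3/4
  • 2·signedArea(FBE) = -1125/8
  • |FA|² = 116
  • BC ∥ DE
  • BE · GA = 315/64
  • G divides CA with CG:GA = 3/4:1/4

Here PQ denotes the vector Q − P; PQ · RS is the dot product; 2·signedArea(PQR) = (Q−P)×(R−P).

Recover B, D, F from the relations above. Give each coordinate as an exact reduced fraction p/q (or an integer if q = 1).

B = (-109/16, -39/8)
D = (-109/16, 105/8)
F = (1, -8)

1. B_x = -109/16  [B divides GC with GB:BC = 1/4:3/4]
2. B_y = -39/8  [B divides GC with GB:BC = 1/4:3/4]
   → B = (-109/16, -39/8)
3. D_x = -109/16  [BC ∥ DE ∩ CE ∥ BD]
4. D_y = 105/8  [BC ∥ DE ∩ CE ∥ BD]
   → D = (-109/16, 105/8)
5. F_x = 1  [FE · CA = 65 ∩ 2·signedArea(FBE) = -1125/8]
6. F_y = -8  [FE · CA = 65 ∩ 2·signedArea(FBE) = -1125/8]
   → F = (1, -8)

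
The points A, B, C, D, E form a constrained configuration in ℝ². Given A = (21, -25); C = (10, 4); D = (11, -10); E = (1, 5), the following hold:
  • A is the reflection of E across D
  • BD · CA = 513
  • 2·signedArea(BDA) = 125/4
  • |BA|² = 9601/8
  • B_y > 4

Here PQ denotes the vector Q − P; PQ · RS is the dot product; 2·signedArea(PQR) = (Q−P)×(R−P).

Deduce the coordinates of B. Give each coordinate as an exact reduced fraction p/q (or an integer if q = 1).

1. B_x = 13/4  [2·signedArea(BDA) = 125/4 ∩ BD · CA = 513]
2. B_y = 19/4  [2·signedArea(BDA) = 125/4 ∩ BD · CA = 513]
   → B = (13/4, 19/4)

B = (13/4, 19/4)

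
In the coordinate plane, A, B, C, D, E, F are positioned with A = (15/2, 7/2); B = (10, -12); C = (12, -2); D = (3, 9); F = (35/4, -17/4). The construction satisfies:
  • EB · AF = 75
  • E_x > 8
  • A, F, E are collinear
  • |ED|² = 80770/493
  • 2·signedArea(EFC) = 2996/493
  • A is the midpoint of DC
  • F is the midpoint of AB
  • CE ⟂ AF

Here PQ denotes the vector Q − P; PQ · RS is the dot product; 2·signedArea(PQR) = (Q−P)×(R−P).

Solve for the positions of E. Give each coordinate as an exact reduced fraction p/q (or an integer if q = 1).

E = (4180/493, -1266/493)

1. E_x = 4180/493  [A, F, E are collinear ∩ CE ⟂ AF]
2. E_y = -1266/493  [A, F, E are collinear ∩ CE ⟂ AF]
   → E = (4180/493, -1266/493)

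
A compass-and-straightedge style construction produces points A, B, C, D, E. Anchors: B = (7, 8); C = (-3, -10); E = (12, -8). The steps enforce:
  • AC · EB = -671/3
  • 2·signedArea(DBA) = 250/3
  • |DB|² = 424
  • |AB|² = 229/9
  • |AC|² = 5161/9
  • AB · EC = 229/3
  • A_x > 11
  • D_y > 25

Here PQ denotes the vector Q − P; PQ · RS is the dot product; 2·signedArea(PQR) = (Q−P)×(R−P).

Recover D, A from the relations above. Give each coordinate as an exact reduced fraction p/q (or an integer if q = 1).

1. A_x = 12  [AB · EC = 229/3 ∩ AC · EB = -671/3]
2. A_y = 26/3  [AB · EC = 229/3 ∩ AC · EB = -671/3]
   → A = (12, 26/3)
3. D_x = 17  [line -2/3·x + 5·y + -356/3 = 0 ∩ |DB|² = 424]
4. D_y = 26  [line -2/3·x + 5·y + -356/3 = 0 ∩ |DB|² = 424]
   → D = (17, 26)

A = (12, 26/3)
D = (17, 26)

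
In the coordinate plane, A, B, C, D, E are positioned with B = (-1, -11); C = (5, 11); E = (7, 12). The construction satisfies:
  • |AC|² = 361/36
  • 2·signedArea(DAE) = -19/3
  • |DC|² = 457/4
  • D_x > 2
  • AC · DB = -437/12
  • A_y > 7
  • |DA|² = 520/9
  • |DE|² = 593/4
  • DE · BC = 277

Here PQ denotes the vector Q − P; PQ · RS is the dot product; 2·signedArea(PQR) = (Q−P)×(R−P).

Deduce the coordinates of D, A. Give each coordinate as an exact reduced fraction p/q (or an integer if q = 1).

1. D_x = 3  [line -6·x + -22·y + 29 = 0 ∩ |DC|² = 457/4]
2. D_y = 1/2  [line -6·x + -22·y + 29 = 0 ∩ |DC|² = 457/4]
   → D = (3, 1/2)
3. A_x = 5  [2·signedArea(DAE) = -19/3 ∩ AC · DB = -437/12]
4. A_y = 47/6  [2·signedArea(DAE) = -19/3 ∩ AC · DB = -437/12]
   → A = (5, 47/6)

A = (5, 47/6)
D = (3, 1/2)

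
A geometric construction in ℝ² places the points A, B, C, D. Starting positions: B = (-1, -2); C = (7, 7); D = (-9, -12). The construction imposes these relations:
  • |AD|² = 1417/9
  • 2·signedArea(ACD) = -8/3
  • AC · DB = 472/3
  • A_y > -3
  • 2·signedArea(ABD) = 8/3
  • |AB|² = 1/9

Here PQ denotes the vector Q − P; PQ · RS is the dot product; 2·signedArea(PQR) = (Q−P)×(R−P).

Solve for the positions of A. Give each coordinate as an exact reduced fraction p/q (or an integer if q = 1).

1. A_x = -1  [2·signedArea(ACD) = -8/3 ∩ AC · DB = 472/3]
2. A_y = -7/3  [2·signedArea(ACD) = -8/3 ∩ AC · DB = 472/3]
   → A = (-1, -7/3)

A = (-1, -7/3)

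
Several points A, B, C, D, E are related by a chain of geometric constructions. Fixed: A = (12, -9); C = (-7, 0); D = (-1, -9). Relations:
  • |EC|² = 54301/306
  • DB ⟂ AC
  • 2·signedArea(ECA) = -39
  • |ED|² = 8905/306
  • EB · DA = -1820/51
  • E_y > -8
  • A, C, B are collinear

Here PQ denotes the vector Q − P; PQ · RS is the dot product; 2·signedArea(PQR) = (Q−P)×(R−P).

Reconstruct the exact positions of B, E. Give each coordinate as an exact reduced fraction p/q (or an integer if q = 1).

1. B_x = 47/34  [A, C, B are collinear ∩ DB ⟂ AC]
2. B_y = -135/34  [A, C, B are collinear ∩ DB ⟂ AC]
   → B = (47/34, -135/34)
3. E_x = 421/102  [2·signedArea(ECA) = -39 ∩ EB · DA = -1820/51]
4. E_y = -249/34  [2·signedArea(ECA) = -39 ∩ EB · DA = -1820/51]
   → E = (421/102, -249/34)

B = (47/34, -135/34)
E = (421/102, -249/34)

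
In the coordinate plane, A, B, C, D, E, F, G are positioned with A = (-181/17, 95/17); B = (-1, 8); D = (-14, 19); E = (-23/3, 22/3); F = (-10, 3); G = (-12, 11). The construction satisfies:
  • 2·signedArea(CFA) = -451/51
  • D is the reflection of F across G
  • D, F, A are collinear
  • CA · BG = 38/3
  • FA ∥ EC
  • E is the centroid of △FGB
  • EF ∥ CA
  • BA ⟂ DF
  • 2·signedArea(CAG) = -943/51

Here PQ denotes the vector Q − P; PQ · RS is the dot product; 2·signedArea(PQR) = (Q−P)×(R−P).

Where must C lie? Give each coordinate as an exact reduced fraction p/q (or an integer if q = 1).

C = (-424/51, 506/51)

1. C_x = -424/51  [EF ∥ CA ∩ FA ∥ EC]
2. C_y = 506/51  [EF ∥ CA ∩ FA ∥ EC]
   → C = (-424/51, 506/51)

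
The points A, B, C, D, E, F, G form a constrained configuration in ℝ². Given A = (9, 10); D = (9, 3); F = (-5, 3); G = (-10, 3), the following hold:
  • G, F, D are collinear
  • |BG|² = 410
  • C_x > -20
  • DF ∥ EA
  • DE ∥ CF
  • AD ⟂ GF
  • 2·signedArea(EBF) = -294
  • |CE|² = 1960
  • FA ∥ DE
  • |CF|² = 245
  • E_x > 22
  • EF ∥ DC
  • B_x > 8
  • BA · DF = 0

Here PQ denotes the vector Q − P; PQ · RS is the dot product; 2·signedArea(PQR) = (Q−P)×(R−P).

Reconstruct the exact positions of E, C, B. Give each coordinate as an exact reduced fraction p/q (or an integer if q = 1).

B = (9, -4)
C = (-19, -4)
E = (23, 10)

1. E_x = 23  [DF ∥ EA ∩ FA ∥ DE]
2. E_y = 10  [DF ∥ EA ∩ FA ∥ DE]
   → E = (23, 10)
3. C_x = -19  [DE ∥ CF ∩ EF ∥ DC]
4. C_y = -4  [DE ∥ CF ∩ EF ∥ DC]
   → C = (-19, -4)
5. B_x = 9  [BA · DF = 0 ∩ 2·signedArea(EBF) = -294]
6. B_y = -4  [BA · DF = 0 ∩ 2·signedArea(EBF) = -294]
   → B = (9, -4)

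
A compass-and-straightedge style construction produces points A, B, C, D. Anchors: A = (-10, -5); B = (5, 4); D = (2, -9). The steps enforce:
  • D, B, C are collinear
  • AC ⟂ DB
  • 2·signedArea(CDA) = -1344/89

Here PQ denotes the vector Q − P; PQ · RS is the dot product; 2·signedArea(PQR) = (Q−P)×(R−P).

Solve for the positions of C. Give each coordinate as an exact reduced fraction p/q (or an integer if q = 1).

1. C_x = 202/89  [D, B, C are collinear ∩ AC ⟂ DB]
2. C_y = -697/89  [D, B, C are collinear ∩ AC ⟂ DB]
   → C = (202/89, -697/89)

C = (202/89, -697/89)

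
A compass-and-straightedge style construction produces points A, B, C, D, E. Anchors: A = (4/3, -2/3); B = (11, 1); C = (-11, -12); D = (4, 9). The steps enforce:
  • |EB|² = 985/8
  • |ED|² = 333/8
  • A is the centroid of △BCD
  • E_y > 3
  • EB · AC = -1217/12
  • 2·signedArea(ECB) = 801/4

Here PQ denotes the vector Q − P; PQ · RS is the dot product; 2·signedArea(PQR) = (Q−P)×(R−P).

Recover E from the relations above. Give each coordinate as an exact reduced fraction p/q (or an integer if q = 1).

E = (1/4, 15/4)

1. E_x = 1/4  [2·signedArea(ECB) = 801/4 ∩ EB · AC = -1217/12]
2. E_y = 15/4  [2·signedArea(ECB) = 801/4 ∩ EB · AC = -1217/12]
   → E = (1/4, 15/4)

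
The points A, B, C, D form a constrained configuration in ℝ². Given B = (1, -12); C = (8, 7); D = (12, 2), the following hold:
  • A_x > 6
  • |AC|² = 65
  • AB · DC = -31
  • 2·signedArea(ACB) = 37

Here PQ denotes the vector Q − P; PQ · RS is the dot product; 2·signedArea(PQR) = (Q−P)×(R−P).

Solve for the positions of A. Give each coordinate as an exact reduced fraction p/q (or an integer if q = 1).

A = (7, -1)

1. A_x = 7  [2·signedArea(ACB) = 37 ∩ AB · DC = -31]
2. A_y = -1  [2·signedArea(ACB) = 37 ∩ AB · DC = -31]
   → A = (7, -1)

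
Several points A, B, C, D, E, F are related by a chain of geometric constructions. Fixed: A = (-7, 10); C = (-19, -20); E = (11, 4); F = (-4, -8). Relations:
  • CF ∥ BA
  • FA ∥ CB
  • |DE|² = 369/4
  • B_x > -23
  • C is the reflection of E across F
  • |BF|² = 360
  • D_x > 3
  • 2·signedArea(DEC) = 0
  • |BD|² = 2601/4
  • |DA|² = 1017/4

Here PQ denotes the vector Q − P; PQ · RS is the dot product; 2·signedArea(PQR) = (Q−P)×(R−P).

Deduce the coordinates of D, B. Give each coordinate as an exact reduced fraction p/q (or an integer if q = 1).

B = (-22, -2)
D = (7/2, -2)

1. D_x = 7/2  [line 24·x + -30·y + -144 = 0 ∩ |DA|² = 1017/4]
2. D_y = -2  [line 24·x + -30·y + -144 = 0 ∩ |DA|² = 1017/4]
   → D = (7/2, -2)
3. B_x = -22  [CF ∥ BA ∩ FA ∥ CB]
4. B_y = -2  [CF ∥ BA ∩ FA ∥ CB]
   → B = (-22, -2)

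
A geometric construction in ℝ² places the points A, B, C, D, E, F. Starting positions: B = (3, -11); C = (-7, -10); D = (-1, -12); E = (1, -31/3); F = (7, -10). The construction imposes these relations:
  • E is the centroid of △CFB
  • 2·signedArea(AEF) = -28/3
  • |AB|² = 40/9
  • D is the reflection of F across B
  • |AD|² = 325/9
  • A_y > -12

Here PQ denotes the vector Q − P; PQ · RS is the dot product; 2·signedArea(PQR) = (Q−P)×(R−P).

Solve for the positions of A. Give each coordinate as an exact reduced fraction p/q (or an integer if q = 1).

1. A_x = 5  [line -1/3·x + 6·y + 215/3 = 0 ∩ |AD|² = 325/9]
2. A_y = -35/3  [line -1/3·x + 6·y + 215/3 = 0 ∩ |AD|² = 325/9]
   → A = (5, -35/3)

A = (5, -35/3)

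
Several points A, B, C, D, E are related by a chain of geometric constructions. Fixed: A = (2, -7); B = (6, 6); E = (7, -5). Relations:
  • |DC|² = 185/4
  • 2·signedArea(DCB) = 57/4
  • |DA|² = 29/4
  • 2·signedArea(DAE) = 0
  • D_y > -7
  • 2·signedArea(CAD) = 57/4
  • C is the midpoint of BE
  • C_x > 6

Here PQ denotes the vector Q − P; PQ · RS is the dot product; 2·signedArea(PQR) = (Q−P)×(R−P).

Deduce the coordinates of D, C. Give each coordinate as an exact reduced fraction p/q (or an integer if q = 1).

C = (13/2, 1/2)
D = (9/2, -6)

1. D_x = 9/2  [line -2·x + 5·y + 39 = 0 ∩ |DA|² = 29/4]
2. D_y = -6  [line -2·x + 5·y + 39 = 0 ∩ |DA|² = 29/4]
   → D = (9/2, -6)
3. C_x = 13/2  [C is the midpoint of BE]
4. C_y = 1/2  [C is the midpoint of BE]
   → C = (13/2, 1/2)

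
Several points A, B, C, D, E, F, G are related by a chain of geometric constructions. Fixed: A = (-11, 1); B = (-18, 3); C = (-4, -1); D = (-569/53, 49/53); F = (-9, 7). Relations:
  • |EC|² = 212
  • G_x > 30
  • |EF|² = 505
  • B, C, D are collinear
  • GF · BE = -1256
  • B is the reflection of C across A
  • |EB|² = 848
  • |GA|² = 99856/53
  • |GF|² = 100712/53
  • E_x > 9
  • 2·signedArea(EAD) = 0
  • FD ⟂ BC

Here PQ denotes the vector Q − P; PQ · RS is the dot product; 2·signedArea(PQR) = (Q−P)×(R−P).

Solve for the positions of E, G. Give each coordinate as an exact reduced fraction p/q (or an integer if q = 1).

E = (10, -5)
G = (1629/53, -579/53)

1. E_x = 10  [line 4/53·x + 14/53·y + 30/53 = 0 ∩ |EF|² = 505]
2. E_y = -5  [line 4/53·x + 14/53·y + 30/53 = 0 ∩ |EF|² = 505]
   → E = (10, -5)
3. G_x = 1629/53  [line -28·x + 8·y + 948 = 0 ∩ |GA|² = 99856/53]
4. G_y = -579/53  [line -28·x + 8·y + 948 = 0 ∩ |GA|² = 99856/53]
   → G = (1629/53, -579/53)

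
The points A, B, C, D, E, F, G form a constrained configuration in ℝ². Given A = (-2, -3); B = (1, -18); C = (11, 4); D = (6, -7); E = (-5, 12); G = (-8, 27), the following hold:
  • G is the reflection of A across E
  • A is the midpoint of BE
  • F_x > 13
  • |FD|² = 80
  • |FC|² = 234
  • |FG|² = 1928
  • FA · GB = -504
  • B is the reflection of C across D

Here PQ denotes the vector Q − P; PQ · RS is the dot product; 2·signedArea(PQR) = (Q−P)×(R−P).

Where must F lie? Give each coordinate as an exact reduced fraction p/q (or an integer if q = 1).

F = (14, -11)

1. F_x = 14  [line -9·x + 45·y + 621 = 0 ∩ |FC|² = 234]
2. F_y = -11  [line -9·x + 45·y + 621 = 0 ∩ |FC|² = 234]
   → F = (14, -11)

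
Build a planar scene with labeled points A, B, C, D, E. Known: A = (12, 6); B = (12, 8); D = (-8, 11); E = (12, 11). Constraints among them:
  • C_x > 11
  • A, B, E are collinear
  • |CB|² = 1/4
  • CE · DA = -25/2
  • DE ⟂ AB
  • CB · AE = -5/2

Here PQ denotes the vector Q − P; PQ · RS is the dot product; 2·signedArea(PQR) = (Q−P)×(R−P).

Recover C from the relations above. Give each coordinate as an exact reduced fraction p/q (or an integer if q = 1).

1. C_x = 12  [CE · DA = -25/2 ∩ CB · AE = -5/2]
2. C_y = 17/2  [CE · DA = -25/2 ∩ CB · AE = -5/2]
   → C = (12, 17/2)

C = (12, 17/2)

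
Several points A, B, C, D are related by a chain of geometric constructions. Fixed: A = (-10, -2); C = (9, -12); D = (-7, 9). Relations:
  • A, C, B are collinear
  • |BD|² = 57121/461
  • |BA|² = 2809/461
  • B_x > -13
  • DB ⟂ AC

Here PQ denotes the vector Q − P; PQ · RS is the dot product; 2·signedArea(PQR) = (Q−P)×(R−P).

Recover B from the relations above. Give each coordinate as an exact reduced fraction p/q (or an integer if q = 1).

B = (-5617/461, -392/461)

1. B_x = -5617/461  [A, C, B are collinear ∩ DB ⟂ AC]
2. B_y = -392/461  [A, C, B are collinear ∩ DB ⟂ AC]
   → B = (-5617/461, -392/461)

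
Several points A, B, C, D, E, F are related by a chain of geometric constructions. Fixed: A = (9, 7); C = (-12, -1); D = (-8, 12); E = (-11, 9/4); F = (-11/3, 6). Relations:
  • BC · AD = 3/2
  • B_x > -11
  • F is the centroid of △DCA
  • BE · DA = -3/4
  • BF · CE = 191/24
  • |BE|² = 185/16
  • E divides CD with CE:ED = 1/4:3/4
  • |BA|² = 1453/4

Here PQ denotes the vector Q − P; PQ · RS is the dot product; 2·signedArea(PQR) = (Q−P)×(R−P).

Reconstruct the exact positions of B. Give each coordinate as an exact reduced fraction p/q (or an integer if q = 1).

B = (-10, 11/2)

1. B_x = -10  [BE · DA = -3/4 ∩ BF · CE = 191/24]
2. B_y = 11/2  [BE · DA = -3/4 ∩ BF · CE = 191/24]
   → B = (-10, 11/2)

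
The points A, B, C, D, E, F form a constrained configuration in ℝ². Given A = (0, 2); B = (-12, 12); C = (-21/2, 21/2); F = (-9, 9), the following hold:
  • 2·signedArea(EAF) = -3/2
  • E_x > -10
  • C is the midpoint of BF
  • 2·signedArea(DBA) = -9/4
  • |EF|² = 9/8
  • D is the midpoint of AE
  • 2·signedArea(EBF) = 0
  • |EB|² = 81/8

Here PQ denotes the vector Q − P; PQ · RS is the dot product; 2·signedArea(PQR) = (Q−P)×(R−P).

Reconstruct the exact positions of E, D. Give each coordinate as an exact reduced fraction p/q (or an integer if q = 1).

D = (-39/8, 47/8)
E = (-39/4, 39/4)

1. E_x = -39/4  [2·signedArea(EBF) = 0 ∩ 2·signedArea(EAF) = -3/2]
2. E_y = 39/4  [2·signedArea(EBF) = 0 ∩ 2·signedArea(EAF) = -3/2]
   → E = (-39/4, 39/4)
3. D_x = -39/8  [D is the midpoint of AE]
4. D_y = 47/8  [D is the midpoint of AE]
   → D = (-39/8, 47/8)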